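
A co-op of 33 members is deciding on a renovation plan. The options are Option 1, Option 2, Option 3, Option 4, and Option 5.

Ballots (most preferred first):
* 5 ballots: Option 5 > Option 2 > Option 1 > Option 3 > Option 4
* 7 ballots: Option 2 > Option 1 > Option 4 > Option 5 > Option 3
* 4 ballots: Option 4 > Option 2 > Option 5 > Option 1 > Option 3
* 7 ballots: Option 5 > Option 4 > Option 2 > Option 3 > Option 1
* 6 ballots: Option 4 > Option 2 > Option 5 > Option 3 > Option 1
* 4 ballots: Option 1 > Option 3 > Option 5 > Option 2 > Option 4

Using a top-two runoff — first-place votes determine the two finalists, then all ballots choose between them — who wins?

Round 1 first-place votes: Option 1 4, Option 2 7, Option 3 0, Option 4 10, Option 5 12. Option 5 and Option 4 advance.
Runoff: Option 5 is ranked above Option 4 on 16 ballots, Option 4 above Option 5 on 17.

Option 4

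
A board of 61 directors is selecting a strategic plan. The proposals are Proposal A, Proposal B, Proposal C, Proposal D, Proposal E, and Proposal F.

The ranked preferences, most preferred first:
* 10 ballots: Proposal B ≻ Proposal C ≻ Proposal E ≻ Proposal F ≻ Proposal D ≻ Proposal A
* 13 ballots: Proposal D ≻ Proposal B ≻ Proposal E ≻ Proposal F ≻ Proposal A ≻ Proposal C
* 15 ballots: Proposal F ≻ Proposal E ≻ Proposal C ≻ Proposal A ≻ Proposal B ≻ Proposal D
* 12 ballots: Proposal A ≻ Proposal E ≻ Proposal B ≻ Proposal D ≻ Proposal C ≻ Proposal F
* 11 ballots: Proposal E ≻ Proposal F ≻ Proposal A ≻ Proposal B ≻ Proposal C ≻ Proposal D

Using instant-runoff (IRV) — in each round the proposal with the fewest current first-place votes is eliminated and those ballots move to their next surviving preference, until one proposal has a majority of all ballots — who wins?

Round 1: Proposal A 12, Proposal B 10, Proposal C 0, Proposal D 13, Proposal E 11, Proposal F 15. Proposal C eliminated.
Round 2: Proposal A 12, Proposal B 10, Proposal D 13, Proposal E 11, Proposal F 15. Proposal B eliminated.
Round 3: Proposal A 12, Proposal D 13, Proposal E 21, Proposal F 15. Proposal A eliminated.
Round 4: Proposal D 13, Proposal E 33, Proposal F 15. Proposal E has a majority (≥31).

Proposal E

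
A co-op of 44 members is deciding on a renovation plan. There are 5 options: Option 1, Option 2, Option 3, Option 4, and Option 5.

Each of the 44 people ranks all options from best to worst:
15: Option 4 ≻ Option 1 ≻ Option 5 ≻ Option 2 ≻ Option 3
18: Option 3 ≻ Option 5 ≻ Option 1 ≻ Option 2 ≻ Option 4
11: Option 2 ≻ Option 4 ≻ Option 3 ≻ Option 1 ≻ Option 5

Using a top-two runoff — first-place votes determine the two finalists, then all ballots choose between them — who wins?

Option 4

Round 1 first-place votes: Option 1 0, Option 2 11, Option 3 18, Option 4 15, Option 5 0. Option 3 and Option 4 advance.
Runoff: Option 3 is ranked above Option 4 on 18 ballots, Option 4 above Option 3 on 26.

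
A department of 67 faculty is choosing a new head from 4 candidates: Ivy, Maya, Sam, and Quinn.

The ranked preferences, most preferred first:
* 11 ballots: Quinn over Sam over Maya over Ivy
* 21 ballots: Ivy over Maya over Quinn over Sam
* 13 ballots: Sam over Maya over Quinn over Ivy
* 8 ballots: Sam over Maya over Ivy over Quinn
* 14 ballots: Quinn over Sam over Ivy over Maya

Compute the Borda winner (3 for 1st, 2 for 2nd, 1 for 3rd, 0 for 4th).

Sam

Ivy: 11×0 + 21×3 + 13×0 + 8×1 + 14×1 = 85
Maya: 11×1 + 21×2 + 13×2 + 8×2 + 14×0 = 95
Sam: 11×2 + 21×0 + 13×3 + 8×3 + 14×2 = 113
Quinn: 11×3 + 21×1 + 13×1 + 8×0 + 14×3 = 109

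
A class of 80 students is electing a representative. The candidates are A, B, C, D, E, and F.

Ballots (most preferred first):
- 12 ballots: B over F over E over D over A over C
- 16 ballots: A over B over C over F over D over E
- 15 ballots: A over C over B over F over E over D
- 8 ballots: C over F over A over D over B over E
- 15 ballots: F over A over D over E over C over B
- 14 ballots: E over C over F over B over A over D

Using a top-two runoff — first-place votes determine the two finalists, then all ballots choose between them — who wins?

F

Round 1 first-place votes: A 31, B 12, C 8, D 0, E 14, F 15. A and F advance.
Runoff: A is ranked above F on 31 ballots, F above A on 49.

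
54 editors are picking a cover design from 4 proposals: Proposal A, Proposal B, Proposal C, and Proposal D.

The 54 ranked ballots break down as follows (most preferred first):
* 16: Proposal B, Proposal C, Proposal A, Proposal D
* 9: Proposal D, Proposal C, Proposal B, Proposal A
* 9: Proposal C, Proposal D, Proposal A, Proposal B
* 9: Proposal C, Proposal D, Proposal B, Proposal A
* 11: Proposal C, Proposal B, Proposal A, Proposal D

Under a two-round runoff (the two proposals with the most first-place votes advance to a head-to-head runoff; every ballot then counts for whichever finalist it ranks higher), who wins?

Proposal C

Round 1 first-place votes: Proposal A 0, Proposal B 16, Proposal C 29, Proposal D 9. Proposal C and Proposal B advance.
Runoff: Proposal C is ranked above Proposal B on 38 ballots, Proposal B above Proposal C on 16.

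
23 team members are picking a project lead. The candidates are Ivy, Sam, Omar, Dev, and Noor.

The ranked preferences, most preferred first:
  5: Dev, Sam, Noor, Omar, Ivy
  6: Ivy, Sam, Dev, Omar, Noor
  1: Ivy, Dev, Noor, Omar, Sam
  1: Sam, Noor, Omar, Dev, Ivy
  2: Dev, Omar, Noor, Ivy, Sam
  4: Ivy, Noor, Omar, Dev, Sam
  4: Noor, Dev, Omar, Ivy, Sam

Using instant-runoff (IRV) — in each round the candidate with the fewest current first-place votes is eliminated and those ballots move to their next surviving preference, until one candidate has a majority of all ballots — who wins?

Round 1: Ivy 11, Sam 1, Omar 0, Dev 7, Noor 4. Omar eliminated.
Round 2: Ivy 11, Sam 1, Dev 7, Noor 4. Sam eliminated.
Round 3: Ivy 11, Dev 7, Noor 5. Noor eliminated.
Round 4: Ivy 11, Dev 12. Dev has a majority (≥12).

Dev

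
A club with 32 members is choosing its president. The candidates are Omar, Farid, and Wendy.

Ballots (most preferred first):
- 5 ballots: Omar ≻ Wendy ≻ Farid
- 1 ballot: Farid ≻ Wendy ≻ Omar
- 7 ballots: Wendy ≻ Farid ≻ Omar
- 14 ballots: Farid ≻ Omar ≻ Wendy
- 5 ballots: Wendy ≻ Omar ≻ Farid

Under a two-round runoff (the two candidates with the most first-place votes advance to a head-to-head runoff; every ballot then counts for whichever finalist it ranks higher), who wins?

Wendy

Round 1 first-place votes: Omar 5, Farid 15, Wendy 12. Farid and Wendy advance.
Runoff: Farid is ranked above Wendy on 15 ballots, Wendy above Farid on 17.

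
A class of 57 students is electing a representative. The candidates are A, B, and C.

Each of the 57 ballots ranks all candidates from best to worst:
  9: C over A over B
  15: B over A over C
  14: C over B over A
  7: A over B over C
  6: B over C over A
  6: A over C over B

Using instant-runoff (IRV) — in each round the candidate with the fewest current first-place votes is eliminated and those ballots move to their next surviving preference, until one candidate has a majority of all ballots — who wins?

Round 1: A 13, B 21, C 23. A eliminated.
Round 2: B 28, C 29. C has a majority (≥29).

C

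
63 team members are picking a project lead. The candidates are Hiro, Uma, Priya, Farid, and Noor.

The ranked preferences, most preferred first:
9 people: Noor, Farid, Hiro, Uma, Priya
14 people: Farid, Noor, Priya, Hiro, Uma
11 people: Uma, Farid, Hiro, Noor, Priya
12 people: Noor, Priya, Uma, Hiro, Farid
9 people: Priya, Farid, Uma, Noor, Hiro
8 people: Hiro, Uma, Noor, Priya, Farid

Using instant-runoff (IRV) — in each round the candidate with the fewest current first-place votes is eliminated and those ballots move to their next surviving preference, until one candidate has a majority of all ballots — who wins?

Farid

Round 1: Hiro 8, Uma 11, Priya 9, Farid 14, Noor 21. Hiro eliminated.
Round 2: Uma 19, Priya 9, Farid 14, Noor 21. Priya eliminated.
Round 3: Uma 19, Farid 23, Noor 21. Uma eliminated.
Round 4: Farid 34, Noor 29. Farid has a majority (≥32).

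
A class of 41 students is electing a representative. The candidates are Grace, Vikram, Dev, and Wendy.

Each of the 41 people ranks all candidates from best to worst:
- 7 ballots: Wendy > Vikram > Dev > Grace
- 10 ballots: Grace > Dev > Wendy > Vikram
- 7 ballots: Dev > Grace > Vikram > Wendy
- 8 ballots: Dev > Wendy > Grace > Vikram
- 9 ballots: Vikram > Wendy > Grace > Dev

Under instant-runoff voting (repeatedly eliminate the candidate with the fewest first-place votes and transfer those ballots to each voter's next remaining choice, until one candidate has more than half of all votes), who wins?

Round 1: Grace 10, Vikram 9, Dev 15, Wendy 7. Wendy eliminated.
Round 2: Grace 10, Vikram 16, Dev 15. Grace eliminated.
Round 3: Vikram 16, Dev 25. Dev has a majority (≥21).

Dev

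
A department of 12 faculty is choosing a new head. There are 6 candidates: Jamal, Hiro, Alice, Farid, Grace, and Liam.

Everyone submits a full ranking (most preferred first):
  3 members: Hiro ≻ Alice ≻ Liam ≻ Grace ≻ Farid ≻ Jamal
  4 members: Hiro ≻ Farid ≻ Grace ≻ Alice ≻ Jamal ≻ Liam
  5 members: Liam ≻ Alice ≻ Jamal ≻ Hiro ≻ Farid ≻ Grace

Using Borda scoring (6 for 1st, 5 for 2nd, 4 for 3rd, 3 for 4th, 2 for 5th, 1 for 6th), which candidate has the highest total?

Hiro

Jamal: 3×1 + 4×2 + 5×4 = 31
Hiro: 3×6 + 4×6 + 5×3 = 57
Alice: 3×5 + 4×3 + 5×5 = 52
Farid: 3×2 + 4×5 + 5×2 = 36
Grace: 3×3 + 4×4 + 5×1 = 30
Liam: 3×4 + 4×1 + 5×6 = 46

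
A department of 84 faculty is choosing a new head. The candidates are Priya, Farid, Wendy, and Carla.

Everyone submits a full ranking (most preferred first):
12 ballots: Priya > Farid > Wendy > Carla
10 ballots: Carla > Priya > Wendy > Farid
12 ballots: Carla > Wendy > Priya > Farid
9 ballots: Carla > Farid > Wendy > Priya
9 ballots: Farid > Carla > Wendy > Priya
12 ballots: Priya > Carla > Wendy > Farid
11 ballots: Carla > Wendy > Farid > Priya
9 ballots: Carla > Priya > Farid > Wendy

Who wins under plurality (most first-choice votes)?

First-place votes: Priya 24, Farid 9, Wendy 0, Carla 51.

Carla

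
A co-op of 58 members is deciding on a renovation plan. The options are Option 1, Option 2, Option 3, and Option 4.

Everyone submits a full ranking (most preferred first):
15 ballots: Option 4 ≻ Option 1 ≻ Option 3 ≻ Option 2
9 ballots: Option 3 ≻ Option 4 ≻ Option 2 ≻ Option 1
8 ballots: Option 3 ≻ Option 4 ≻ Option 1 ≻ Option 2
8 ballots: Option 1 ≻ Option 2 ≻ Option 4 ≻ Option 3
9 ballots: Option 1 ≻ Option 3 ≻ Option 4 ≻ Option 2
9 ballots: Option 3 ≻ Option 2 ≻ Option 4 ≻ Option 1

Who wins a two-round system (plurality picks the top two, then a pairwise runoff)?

Round 1 first-place votes: Option 1 17, Option 2 0, Option 3 26, Option 4 15. Option 3 and Option 1 advance.
Runoff: Option 3 is ranked above Option 1 on 26 ballots, Option 1 above Option 3 on 32.

Option 1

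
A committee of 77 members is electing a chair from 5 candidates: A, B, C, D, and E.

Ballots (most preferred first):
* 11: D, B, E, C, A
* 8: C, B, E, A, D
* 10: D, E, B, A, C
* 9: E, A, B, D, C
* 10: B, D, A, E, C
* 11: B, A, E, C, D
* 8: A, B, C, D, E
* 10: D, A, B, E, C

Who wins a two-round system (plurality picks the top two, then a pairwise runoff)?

B

Round 1 first-place votes: A 8, B 21, C 8, D 31, E 9. D and B advance.
Runoff: D is ranked above B on 31 ballots, B above D on 46.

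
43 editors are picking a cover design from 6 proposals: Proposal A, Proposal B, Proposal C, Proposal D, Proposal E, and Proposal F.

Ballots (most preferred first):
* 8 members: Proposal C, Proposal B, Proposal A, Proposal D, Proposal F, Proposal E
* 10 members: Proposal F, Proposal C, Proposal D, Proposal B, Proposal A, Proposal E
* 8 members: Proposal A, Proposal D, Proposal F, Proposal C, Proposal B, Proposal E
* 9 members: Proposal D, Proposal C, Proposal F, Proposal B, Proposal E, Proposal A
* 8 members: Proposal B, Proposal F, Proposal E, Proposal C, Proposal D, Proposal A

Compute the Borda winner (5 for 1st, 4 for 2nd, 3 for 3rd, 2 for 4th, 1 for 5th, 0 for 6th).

Proposal A: 8×3 + 10×1 + 8×5 + 9×0 + 8×0 = 74
Proposal B: 8×4 + 10×2 + 8×1 + 9×2 + 8×5 = 118
Proposal C: 8×5 + 10×4 + 8×2 + 9×4 + 8×2 = 148
Proposal D: 8×2 + 10×3 + 8×4 + 9×5 + 8×1 = 131
Proposal E: 8×0 + 10×0 + 8×0 + 9×1 + 8×3 = 33
Proposal F: 8×1 + 10×5 + 8×3 + 9×3 + 8×4 = 141

Proposal C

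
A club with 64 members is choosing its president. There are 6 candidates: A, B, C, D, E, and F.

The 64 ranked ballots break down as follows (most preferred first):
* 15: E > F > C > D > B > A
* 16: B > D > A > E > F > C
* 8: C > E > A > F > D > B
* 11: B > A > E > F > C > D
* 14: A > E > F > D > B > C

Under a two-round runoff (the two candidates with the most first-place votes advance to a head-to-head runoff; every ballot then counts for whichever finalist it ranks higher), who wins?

Round 1 first-place votes: A 14, B 27, C 8, D 0, E 15, F 0. B and E advance.
Runoff: B is ranked above E on 27 ballots, E above B on 37.

E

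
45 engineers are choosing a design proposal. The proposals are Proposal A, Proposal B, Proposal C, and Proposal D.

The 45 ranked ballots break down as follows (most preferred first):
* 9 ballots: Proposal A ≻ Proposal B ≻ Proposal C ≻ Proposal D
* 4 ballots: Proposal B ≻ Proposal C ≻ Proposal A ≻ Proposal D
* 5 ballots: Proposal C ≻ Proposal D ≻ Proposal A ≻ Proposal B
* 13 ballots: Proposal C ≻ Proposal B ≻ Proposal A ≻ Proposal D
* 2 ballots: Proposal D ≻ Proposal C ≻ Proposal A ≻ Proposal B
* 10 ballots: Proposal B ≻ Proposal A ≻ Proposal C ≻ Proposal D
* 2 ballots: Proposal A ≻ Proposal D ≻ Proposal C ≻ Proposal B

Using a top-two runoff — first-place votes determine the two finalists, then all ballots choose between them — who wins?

Proposal B

Round 1 first-place votes: Proposal A 11, Proposal B 14, Proposal C 18, Proposal D 2. Proposal C and Proposal B advance.
Runoff: Proposal C is ranked above Proposal B on 22 ballots, Proposal B above Proposal C on 23.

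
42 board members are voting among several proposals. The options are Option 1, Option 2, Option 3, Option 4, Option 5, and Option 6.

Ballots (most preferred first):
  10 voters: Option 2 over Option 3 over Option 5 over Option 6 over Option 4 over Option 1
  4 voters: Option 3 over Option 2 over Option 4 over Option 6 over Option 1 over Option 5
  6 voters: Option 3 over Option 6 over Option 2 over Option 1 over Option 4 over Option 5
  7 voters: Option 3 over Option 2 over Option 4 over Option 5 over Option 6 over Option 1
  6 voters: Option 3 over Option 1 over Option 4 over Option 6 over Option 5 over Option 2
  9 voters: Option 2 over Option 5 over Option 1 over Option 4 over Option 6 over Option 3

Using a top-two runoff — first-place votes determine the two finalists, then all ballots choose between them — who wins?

Round 1 first-place votes: Option 1 0, Option 2 19, Option 3 23, Option 4 0, Option 5 0, Option 6 0. Option 3 and Option 2 advance.
Runoff: Option 3 is ranked above Option 2 on 23 ballots, Option 2 above Option 3 on 19.

Option 3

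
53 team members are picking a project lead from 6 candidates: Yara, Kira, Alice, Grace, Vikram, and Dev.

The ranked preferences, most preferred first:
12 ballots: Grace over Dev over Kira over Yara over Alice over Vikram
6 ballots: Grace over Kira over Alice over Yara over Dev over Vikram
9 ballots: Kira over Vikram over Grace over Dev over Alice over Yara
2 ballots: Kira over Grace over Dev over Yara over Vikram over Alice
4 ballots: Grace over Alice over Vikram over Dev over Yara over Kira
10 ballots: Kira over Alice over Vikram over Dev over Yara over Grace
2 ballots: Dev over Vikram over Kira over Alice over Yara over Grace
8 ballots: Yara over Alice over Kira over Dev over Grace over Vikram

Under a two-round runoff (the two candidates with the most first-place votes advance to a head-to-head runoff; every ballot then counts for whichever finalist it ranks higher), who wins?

Kira

Round 1 first-place votes: Yara 8, Kira 21, Alice 0, Grace 22, Vikram 0, Dev 2. Grace and Kira advance.
Runoff: Grace is ranked above Kira on 22 ballots, Kira above Grace on 31.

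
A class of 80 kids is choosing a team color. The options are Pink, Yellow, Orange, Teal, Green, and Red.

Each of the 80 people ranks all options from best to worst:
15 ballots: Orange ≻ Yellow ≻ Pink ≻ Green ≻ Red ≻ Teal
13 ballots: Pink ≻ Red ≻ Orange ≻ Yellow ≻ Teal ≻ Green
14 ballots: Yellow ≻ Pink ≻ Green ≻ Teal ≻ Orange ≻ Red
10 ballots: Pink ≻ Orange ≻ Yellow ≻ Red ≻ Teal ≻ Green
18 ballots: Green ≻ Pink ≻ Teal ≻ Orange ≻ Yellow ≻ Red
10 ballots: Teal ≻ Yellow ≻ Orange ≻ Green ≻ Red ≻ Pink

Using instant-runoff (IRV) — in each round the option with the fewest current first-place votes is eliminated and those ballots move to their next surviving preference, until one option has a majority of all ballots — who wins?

Pink

Round 1: Pink 23, Yellow 14, Orange 15, Teal 10, Green 18, Red 0. Red eliminated.
Round 2: Pink 23, Yellow 14, Orange 15, Teal 10, Green 18. Teal eliminated.
Round 3: Pink 23, Yellow 24, Orange 15, Green 18. Orange eliminated.
Round 4: Pink 23, Yellow 39, Green 18. Green eliminated.
Round 5: Pink 41, Yellow 39. Pink has a majority (≥41).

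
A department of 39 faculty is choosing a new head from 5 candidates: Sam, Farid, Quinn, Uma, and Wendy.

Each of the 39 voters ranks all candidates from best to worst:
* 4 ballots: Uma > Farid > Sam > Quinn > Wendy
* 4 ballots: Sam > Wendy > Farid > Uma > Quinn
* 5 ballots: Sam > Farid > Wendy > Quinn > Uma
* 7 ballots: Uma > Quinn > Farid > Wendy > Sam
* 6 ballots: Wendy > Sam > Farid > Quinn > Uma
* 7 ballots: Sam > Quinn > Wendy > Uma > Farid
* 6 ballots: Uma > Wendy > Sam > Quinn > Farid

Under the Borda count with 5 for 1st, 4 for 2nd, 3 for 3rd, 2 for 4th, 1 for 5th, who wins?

Sam

Sam: 4×3 + 4×5 + 5×5 + 7×1 + 6×4 + 7×5 + 6×3 = 141
Farid: 4×4 + 4×3 + 5×4 + 7×3 + 6×3 + 7×1 + 6×1 = 100
Quinn: 4×2 + 4×1 + 5×2 + 7×4 + 6×2 + 7×4 + 6×2 = 102
Uma: 4×5 + 4×2 + 5×1 + 7×5 + 6×1 + 7×2 + 6×5 = 118
Wendy: 4×1 + 4×4 + 5×3 + 7×2 + 6×5 + 7×3 + 6×4 = 124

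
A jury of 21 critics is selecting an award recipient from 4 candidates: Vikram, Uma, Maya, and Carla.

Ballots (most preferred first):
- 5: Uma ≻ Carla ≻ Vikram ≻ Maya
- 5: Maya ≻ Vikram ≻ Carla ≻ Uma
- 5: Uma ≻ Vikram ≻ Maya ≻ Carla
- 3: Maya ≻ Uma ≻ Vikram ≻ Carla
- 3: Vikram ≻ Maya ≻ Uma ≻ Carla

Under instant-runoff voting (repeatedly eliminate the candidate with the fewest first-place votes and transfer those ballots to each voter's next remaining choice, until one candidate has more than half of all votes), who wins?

Round 1: Vikram 3, Uma 10, Maya 8, Carla 0. Carla eliminated.
Round 2: Vikram 3, Uma 10, Maya 8. Vikram eliminated.
Round 3: Uma 10, Maya 11. Maya has a majority (≥11).

Maya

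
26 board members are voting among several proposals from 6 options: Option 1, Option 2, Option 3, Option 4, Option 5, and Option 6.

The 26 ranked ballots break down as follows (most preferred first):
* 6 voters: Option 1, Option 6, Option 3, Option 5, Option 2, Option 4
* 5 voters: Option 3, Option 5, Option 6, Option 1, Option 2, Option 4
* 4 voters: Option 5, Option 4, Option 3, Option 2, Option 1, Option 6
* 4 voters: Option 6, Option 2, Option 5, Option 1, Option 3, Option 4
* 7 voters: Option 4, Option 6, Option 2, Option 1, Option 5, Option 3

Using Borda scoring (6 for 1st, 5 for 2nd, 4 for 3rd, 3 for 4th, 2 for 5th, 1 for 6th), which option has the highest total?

Option 1: 6×6 + 5×3 + 4×2 + 4×3 + 7×3 = 92
Option 2: 6×2 + 5×2 + 4×3 + 4×5 + 7×4 = 82
Option 3: 6×4 + 5×6 + 4×4 + 4×2 + 7×1 = 85
Option 4: 6×1 + 5×1 + 4×5 + 4×1 + 7×6 = 77
Option 5: 6×3 + 5×5 + 4×6 + 4×4 + 7×2 = 97
Option 6: 6×5 + 5×4 + 4×1 + 4×6 + 7×5 = 113

Option 6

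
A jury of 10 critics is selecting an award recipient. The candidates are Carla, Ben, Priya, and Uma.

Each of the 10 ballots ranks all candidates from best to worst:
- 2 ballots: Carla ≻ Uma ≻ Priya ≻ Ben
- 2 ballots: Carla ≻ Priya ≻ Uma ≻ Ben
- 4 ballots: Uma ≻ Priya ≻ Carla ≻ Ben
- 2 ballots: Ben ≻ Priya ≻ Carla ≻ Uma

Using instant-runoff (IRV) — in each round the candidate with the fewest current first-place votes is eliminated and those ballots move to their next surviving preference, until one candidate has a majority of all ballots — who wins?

Carla

Round 1: Carla 4, Ben 2, Priya 0, Uma 4. Priya eliminated.
Round 2: Carla 4, Ben 2, Uma 4. Ben eliminated.
Round 3: Carla 6, Uma 4. Carla has a majority (≥6).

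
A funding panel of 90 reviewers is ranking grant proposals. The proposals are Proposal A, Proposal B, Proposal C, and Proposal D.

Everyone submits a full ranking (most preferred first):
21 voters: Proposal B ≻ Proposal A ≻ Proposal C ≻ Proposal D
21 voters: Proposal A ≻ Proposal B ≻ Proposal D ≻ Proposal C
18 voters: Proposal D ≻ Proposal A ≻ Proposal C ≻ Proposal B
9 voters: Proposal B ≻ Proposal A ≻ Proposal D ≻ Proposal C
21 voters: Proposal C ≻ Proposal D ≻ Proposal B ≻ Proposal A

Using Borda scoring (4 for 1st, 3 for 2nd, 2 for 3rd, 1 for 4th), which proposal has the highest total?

Proposal A: 21×3 + 21×4 + 18×3 + 9×3 + 21×1 = 249
Proposal B: 21×4 + 21×3 + 18×1 + 9×4 + 21×2 = 243
Proposal C: 21×2 + 21×1 + 18×2 + 9×1 + 21×4 = 192
Proposal D: 21×1 + 21×2 + 18×4 + 9×2 + 21×3 = 216

Proposal A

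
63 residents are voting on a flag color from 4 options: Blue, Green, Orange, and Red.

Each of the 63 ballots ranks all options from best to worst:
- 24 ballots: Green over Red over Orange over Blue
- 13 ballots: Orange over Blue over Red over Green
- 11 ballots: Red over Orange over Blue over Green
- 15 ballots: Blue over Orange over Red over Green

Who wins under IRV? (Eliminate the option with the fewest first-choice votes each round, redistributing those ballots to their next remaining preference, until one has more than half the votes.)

Orange

Round 1: Blue 15, Green 24, Orange 13, Red 11. Red eliminated.
Round 2: Blue 15, Green 24, Orange 24. Blue eliminated.
Round 3: Green 24, Orange 39. Orange has a majority (≥32).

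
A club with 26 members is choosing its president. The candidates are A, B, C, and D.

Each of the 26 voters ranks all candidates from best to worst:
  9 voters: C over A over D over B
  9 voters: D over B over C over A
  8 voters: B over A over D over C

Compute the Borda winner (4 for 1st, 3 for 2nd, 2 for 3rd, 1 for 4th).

A: 9×3 + 9×1 + 8×3 = 60
B: 9×1 + 9×3 + 8×4 = 68
C: 9×4 + 9×2 + 8×1 = 62
D: 9×2 + 9×4 + 8×2 = 70

D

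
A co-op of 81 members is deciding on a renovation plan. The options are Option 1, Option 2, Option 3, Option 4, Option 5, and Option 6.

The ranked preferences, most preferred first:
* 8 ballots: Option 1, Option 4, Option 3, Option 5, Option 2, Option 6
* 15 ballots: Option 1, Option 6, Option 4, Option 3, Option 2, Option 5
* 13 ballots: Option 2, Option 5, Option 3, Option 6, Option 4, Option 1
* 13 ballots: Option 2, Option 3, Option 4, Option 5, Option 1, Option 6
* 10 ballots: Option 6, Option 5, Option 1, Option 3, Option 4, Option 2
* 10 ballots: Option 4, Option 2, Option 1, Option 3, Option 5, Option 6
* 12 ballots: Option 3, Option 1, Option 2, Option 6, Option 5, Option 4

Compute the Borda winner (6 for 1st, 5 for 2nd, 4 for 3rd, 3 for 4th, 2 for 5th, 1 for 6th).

Option 3

Option 1: 8×6 + 15×6 + 13×1 + 13×2 + 10×4 + 10×4 + 12×5 = 317
Option 2: 8×2 + 15×2 + 13×6 + 13×6 + 10×1 + 10×5 + 12×4 = 310
Option 3: 8×4 + 15×3 + 13×4 + 13×5 + 10×3 + 10×3 + 12×6 = 326
Option 4: 8×5 + 15×4 + 13×2 + 13×4 + 10×2 + 10×6 + 12×1 = 270
Option 5: 8×3 + 15×1 + 13×5 + 13×3 + 10×5 + 10×2 + 12×2 = 237
Option 6: 8×1 + 15×5 + 13×3 + 13×1 + 10×6 + 10×1 + 12×3 = 241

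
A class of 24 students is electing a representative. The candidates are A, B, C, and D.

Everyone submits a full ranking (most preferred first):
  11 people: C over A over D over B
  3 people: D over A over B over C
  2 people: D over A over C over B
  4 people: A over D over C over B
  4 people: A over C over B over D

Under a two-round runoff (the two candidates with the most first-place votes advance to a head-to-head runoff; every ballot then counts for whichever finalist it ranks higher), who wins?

A

Round 1 first-place votes: A 8, B 0, C 11, D 5. C and A advance.
Runoff: C is ranked above A on 11 ballots, A above C on 13.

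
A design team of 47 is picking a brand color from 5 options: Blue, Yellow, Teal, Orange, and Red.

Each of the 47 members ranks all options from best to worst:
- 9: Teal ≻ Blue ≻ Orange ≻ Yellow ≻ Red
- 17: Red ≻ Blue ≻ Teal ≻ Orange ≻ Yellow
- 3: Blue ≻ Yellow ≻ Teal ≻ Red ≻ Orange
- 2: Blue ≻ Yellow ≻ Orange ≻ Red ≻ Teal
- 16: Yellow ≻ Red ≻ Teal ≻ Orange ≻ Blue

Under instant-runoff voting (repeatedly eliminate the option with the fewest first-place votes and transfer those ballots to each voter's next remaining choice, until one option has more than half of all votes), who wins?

Round 1: Blue 5, Yellow 16, Teal 9, Orange 0, Red 17. Orange eliminated.
Round 2: Blue 5, Yellow 16, Teal 9, Red 17. Blue eliminated.
Round 3: Yellow 21, Teal 9, Red 17. Teal eliminated.
Round 4: Yellow 30, Red 17. Yellow has a majority (≥24).

Yellow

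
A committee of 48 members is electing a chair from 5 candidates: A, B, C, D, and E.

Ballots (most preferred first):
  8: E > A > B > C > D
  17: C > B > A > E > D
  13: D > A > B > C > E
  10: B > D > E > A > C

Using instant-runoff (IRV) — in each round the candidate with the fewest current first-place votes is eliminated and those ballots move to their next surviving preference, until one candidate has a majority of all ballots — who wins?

Round 1: A 0, B 10, C 17, D 13, E 8. A eliminated.
Round 2: B 10, C 17, D 13, E 8. E eliminated.
Round 3: B 18, C 17, D 13. D eliminated.
Round 4: B 31, C 17. B has a majority (≥25).

B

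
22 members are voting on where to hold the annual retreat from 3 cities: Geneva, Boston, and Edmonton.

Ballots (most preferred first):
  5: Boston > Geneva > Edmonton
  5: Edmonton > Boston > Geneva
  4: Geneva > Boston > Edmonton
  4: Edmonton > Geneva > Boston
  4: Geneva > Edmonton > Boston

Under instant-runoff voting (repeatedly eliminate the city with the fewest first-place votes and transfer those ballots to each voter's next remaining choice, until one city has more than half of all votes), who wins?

Geneva

Round 1: Geneva 8, Boston 5, Edmonton 9. Boston eliminated.
Round 2: Geneva 13, Edmonton 9. Geneva has a majority (≥12).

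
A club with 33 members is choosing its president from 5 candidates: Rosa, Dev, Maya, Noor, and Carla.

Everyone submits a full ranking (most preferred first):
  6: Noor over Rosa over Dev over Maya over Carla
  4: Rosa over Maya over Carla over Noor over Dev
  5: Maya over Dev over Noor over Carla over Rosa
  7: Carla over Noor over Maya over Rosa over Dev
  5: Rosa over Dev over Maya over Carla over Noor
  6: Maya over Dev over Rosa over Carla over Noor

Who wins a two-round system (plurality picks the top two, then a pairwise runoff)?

Round 1 first-place votes: Rosa 9, Dev 0, Maya 11, Noor 6, Carla 7. Maya and Rosa advance.
Runoff: Maya is ranked above Rosa on 18 ballots, Rosa above Maya on 15.

Maya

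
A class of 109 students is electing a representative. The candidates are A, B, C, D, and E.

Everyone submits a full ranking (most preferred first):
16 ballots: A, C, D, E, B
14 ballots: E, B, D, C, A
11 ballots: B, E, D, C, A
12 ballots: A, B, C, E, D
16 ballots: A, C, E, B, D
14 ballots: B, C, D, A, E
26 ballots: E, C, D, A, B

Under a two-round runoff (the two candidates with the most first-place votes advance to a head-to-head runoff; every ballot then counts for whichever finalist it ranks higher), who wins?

Round 1 first-place votes: A 44, B 25, C 0, D 0, E 40. A and E advance.
Runoff: A is ranked above E on 58 ballots, E above A on 51.

A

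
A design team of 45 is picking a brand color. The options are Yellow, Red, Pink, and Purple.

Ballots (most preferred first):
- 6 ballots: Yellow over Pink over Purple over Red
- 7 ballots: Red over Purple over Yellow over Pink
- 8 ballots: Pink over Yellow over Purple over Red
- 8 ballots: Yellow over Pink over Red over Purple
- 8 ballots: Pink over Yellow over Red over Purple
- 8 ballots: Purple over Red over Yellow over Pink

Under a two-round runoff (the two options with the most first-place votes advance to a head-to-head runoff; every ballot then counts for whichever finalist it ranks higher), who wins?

Round 1 first-place votes: Yellow 14, Red 7, Pink 16, Purple 8. Pink and Yellow advance.
Runoff: Pink is ranked above Yellow on 16 ballots, Yellow above Pink on 29.

Yellow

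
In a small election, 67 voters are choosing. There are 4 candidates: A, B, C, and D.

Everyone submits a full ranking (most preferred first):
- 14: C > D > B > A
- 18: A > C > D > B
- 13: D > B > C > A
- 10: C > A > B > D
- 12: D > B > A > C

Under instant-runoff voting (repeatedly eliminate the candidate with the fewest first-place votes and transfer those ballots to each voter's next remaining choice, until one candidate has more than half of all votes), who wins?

Round 1: A 18, B 0, C 24, D 25. B eliminated.
Round 2: A 18, C 24, D 25. A eliminated.
Round 3: C 42, D 25. C has a majority (≥34).

C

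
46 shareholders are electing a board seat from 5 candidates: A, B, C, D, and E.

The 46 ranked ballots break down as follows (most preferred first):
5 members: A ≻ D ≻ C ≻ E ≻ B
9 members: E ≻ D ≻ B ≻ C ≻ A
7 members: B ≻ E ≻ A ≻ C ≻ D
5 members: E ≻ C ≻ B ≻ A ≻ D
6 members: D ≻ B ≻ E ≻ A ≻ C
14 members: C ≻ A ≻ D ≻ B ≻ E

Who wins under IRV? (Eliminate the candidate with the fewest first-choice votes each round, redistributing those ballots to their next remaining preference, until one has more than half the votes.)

E

Round 1: A 5, B 7, C 14, D 6, E 14. A eliminated.
Round 2: B 7, C 14, D 11, E 14. B eliminated.
Round 3: C 14, D 11, E 21. D eliminated.
Round 4: C 19, E 27. E has a majority (≥24).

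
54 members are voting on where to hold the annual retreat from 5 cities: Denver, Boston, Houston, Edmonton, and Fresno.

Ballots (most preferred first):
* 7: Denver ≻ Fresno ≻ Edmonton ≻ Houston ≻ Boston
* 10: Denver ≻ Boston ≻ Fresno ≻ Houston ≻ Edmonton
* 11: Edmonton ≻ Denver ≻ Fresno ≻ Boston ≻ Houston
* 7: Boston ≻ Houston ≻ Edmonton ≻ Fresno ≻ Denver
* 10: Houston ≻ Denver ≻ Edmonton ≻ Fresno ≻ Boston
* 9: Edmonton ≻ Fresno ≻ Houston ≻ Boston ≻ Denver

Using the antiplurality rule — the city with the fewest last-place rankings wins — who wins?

Last-place votes: Denver 16, Boston 17, Houston 11, Edmonton 10, Fresno 0.

Fresno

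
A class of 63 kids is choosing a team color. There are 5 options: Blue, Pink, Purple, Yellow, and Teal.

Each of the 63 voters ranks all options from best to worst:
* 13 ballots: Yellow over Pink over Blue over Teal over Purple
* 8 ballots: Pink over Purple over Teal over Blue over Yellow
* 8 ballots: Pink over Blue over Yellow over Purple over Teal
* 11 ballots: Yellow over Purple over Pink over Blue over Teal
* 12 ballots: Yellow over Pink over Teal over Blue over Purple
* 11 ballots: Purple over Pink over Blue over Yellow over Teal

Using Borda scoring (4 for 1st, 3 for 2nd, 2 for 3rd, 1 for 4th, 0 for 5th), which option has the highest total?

Blue: 13×2 + 8×1 + 8×3 + 11×1 + 12×1 + 11×2 = 103
Pink: 13×3 + 8×4 + 8×4 + 11×2 + 12×3 + 11×3 = 194
Purple: 13×0 + 8×3 + 8×1 + 11×3 + 12×0 + 11×4 = 109
Yellow: 13×4 + 8×0 + 8×2 + 11×4 + 12×4 + 11×1 = 171
Teal: 13×1 + 8×2 + 8×0 + 11×0 + 12×2 + 11×0 = 53

Pink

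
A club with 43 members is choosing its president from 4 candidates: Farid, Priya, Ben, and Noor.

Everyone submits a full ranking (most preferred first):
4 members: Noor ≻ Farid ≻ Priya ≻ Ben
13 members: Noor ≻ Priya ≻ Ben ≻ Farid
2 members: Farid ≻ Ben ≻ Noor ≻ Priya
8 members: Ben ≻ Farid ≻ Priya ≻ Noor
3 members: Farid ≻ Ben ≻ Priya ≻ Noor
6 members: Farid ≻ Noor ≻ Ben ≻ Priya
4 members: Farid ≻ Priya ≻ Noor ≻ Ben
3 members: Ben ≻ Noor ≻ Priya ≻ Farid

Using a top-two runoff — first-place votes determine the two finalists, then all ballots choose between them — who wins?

Farid

Round 1 first-place votes: Farid 15, Priya 0, Ben 11, Noor 17. Noor and Farid advance.
Runoff: Noor is ranked above Farid on 20 ballots, Farid above Noor on 23.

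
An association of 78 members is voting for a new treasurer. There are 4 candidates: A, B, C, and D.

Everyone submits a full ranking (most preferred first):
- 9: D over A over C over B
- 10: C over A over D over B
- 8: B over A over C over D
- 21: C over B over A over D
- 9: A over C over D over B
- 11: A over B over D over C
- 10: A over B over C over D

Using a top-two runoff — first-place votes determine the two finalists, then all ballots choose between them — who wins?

Round 1 first-place votes: A 30, B 8, C 31, D 9. C and A advance.
Runoff: C is ranked above A on 31 ballots, A above C on 47.

A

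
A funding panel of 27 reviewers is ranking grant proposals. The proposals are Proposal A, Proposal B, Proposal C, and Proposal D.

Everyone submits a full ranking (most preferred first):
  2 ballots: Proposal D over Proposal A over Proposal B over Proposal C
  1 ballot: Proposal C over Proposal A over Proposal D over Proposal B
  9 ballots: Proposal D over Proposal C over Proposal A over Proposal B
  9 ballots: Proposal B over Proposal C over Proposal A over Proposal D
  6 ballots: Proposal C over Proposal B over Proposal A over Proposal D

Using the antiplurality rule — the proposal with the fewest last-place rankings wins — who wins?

Last-place votes: Proposal A 0, Proposal B 10, Proposal C 2, Proposal D 15.

Proposal A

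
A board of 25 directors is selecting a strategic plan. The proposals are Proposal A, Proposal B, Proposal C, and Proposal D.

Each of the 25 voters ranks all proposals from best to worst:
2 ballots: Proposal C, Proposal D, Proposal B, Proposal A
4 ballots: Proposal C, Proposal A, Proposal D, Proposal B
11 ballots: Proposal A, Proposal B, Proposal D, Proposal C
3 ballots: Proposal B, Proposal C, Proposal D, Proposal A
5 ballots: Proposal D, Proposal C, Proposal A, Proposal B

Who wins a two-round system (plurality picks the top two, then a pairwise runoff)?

Proposal C

Round 1 first-place votes: Proposal A 11, Proposal B 3, Proposal C 6, Proposal D 5. Proposal A and Proposal C advance.
Runoff: Proposal A is ranked above Proposal C on 11 ballots, Proposal C above Proposal A on 14.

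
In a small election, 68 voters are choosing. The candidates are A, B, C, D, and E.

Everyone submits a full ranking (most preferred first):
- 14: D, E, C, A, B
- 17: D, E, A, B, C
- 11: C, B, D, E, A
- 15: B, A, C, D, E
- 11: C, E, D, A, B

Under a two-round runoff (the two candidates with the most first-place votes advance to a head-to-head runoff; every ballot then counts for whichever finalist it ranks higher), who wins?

Round 1 first-place votes: A 0, B 15, C 22, D 31, E 0. D and C advance.
Runoff: D is ranked above C on 31 ballots, C above D on 37.

C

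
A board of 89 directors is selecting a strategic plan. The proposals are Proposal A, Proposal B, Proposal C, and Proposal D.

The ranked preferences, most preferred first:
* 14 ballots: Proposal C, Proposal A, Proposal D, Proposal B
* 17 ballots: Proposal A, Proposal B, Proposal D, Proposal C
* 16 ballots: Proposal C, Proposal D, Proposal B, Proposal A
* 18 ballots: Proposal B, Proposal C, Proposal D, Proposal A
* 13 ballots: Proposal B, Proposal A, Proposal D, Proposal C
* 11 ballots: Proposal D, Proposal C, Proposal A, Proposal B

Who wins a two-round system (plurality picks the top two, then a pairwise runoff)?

Round 1 first-place votes: Proposal A 17, Proposal B 31, Proposal C 30, Proposal D 11. Proposal B and Proposal C advance.
Runoff: Proposal B is ranked above Proposal C on 48 ballots, Proposal C above Proposal B on 41.

Proposal B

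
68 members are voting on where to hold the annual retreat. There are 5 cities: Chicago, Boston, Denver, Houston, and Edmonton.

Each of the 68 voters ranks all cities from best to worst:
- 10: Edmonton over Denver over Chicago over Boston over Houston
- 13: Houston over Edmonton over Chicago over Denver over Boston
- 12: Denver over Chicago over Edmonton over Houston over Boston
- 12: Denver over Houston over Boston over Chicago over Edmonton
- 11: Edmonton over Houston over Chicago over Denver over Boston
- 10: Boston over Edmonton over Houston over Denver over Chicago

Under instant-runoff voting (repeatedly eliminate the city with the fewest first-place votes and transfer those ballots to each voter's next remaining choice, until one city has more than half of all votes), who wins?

Edmonton

Round 1: Chicago 0, Boston 10, Denver 24, Houston 13, Edmonton 21. Chicago eliminated.
Round 2: Boston 10, Denver 24, Houston 13, Edmonton 21. Boston eliminated.
Round 3: Denver 24, Houston 13, Edmonton 31. Houston eliminated.
Round 4: Denver 24, Edmonton 44. Edmonton has a majority (≥35).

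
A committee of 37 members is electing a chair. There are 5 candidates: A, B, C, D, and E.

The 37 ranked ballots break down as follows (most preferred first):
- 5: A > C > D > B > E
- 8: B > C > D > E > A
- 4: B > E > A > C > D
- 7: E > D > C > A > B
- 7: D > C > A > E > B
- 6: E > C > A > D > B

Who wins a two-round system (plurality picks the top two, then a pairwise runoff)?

E

Round 1 first-place votes: A 5, B 12, C 0, D 7, E 13. E and B advance.
Runoff: E is ranked above B on 20 ballots, B above E on 17.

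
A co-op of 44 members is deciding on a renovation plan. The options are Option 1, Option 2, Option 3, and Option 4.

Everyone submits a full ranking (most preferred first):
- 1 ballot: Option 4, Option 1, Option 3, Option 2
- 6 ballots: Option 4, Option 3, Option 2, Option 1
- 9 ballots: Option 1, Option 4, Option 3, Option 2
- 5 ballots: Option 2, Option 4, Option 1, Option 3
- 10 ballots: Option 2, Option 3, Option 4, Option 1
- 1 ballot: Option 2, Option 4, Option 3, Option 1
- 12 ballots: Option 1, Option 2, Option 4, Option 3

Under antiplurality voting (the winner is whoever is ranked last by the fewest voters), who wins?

Option 4

Last-place votes: Option 1 17, Option 2 10, Option 3 17, Option 4 0.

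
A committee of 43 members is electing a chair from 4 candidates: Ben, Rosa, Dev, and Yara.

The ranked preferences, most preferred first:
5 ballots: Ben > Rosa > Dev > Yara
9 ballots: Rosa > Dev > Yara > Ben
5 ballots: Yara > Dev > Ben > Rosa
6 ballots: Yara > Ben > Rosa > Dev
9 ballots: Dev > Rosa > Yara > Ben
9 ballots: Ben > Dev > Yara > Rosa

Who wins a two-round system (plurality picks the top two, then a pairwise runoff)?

Round 1 first-place votes: Ben 14, Rosa 9, Dev 9, Yara 11. Ben and Yara advance.
Runoff: Ben is ranked above Yara on 14 ballots, Yara above Ben on 29.

Yara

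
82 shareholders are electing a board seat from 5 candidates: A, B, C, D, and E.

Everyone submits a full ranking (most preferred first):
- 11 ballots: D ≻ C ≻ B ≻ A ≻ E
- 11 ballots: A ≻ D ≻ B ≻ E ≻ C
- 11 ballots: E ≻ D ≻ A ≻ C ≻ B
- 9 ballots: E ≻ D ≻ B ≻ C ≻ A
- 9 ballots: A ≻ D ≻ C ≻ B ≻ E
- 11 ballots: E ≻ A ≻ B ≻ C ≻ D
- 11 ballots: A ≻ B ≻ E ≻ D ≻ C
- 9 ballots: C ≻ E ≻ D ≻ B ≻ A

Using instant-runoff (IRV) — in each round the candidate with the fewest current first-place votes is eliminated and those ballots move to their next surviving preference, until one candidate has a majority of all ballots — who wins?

Round 1: A 31, B 0, C 9, D 11, E 31. B eliminated.
Round 2: A 31, C 9, D 11, E 31. C eliminated.
Round 3: A 31, D 11, E 40. D eliminated.
Round 4: A 42, E 40. A has a majority (≥42).

A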